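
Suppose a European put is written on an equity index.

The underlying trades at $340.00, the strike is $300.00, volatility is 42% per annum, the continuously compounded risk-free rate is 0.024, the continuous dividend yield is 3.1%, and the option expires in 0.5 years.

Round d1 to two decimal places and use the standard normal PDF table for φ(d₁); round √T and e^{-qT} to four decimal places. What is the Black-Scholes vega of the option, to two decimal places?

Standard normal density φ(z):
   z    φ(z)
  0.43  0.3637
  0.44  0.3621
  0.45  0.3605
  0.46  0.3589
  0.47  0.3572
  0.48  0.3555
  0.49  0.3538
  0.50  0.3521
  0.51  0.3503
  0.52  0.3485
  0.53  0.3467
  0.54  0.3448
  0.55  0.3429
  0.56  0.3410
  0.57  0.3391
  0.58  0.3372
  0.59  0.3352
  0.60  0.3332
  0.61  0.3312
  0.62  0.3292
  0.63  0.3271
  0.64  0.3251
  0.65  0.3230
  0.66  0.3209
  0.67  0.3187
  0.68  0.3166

80.72

T = 0.5;  σ√T = 0.2970
ln(S/K) + (r − q + σ²/2)T = ln(340/300) + (0.024 − 0.031 + 0.42²/2)·0.5 = 0.1252 + 0.0406 = 0.1658
d₁ = 0.1658 / 0.2970 = 0.5582 which rounds to 0.56
√T = √0.5 = 0.7071
φ(d₁) = φ(0.56) = 0.3410
exp(−qT) = exp(−0.031·0.5) = 0.9846
vega = S·exp(−qT)·φ(d₁)·√T = 340·0.9846·0.3410·0.7071 = 80.7187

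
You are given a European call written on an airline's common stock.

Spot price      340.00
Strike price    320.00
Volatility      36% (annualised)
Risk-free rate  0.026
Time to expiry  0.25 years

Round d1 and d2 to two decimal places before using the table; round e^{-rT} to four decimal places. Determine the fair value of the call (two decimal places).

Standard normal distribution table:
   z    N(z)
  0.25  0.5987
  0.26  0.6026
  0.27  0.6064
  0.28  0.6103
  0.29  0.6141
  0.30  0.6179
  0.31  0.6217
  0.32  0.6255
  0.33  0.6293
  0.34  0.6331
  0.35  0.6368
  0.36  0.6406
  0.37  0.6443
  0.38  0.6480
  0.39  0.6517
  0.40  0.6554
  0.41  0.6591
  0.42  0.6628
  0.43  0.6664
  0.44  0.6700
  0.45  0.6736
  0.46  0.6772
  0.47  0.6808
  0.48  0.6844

σ√T = 0.36 × 0.5000 = 0.1800
ln(S/K) + (r + σ²/2)T = ln(340/320) + (0.026 + 0.36²/2)·0.25 = 0.0606 + 0.0227 = 0.0833
d₁ = 0.0833 / 0.1800 = 0.4629 ⇒ 0.46
d₂ = d₁ − σ√T = 0.4629 − 0.1800 = 0.2829 ⇒ 0.28
e^(−rT) = e^(−0.026·0.25) = 0.9935
N(d₁) = N(0.46) = 0.6772;  N(d₂) = N(0.28) = 0.6103
C = 340·0.6772 − 320·0.9935·0.6103 = 230.2480 − 194.0266 = 36.2214

36.22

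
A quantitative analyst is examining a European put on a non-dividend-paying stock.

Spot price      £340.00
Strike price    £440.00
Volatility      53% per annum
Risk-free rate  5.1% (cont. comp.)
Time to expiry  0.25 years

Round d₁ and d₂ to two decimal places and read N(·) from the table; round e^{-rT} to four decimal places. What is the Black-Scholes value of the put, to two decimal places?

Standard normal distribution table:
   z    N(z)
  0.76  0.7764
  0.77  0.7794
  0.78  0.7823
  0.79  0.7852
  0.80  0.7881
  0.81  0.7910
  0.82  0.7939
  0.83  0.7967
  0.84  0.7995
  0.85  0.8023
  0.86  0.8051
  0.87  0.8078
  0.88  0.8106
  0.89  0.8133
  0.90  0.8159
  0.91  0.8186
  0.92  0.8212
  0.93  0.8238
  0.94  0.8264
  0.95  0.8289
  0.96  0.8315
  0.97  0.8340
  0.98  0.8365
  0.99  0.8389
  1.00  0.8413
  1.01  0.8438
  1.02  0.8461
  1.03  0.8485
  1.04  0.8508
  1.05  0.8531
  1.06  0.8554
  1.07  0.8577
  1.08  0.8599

σ√T = 0.53 × 0.5000 = 0.2650
d₁ = [ln(340/440) + (0.051 + 0.53²/2)·0.25] / 0.2650 = [-0.2578 + 0.0479] / 0.2650 = -0.7923 ≈ -0.79
d₂ = d₁ − σ√T = -0.7923 − 0.2650 = -1.0573 ≈ -1.06
exp(−rT) = exp(−0.051·0.25) = 0.9873
N(−d₂) = N(1.06) = 0.8554;  N(−d₁) = N(0.79) = 0.7852
P = 440·0.9873·0.8554 − 340·0.7852 = 371.5960 − 266.9680 = 104.6280

£104.63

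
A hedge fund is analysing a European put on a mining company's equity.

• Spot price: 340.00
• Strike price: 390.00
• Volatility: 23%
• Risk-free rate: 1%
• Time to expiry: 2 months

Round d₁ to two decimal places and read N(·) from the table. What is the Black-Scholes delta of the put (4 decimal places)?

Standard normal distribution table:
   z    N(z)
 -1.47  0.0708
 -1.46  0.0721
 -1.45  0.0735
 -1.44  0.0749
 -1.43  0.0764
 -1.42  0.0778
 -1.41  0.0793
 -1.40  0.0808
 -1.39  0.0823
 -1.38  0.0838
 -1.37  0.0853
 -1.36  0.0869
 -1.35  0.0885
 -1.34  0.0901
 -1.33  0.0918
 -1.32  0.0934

σ√T = 0.23·√0.1667 = 0.0939
d₁ = [ln(340/390) + (0.01 + 0.23²/2)·0.1667] / 0.0939 = [-0.1372 + 0.0061] / 0.0939 = -1.3965 ⇒ -1.40
N(d₁) = N(-1.40) = 0.0808
Δ_put = N(d₁) − 1 = 0.0808 − 1 = -0.9192

-0.9192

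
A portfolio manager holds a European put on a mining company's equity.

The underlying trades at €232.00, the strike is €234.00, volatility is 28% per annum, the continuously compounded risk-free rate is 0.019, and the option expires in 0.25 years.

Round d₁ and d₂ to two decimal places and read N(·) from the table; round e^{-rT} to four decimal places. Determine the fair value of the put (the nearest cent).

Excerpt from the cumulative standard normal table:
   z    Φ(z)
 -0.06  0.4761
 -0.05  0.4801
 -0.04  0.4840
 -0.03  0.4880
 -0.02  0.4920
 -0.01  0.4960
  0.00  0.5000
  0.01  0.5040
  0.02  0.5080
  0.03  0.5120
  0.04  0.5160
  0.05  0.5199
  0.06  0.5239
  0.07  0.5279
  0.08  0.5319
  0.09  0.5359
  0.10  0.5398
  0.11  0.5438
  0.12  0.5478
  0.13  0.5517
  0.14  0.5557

€13.43

σ√T = 0.28·√0.25 = 0.1400
ln(S/K) + (r + σ²/2)T = ln(232/234) + (0.019 + 0.28²/2)·0.25 = -0.0086 + 0.0146 = 0.0060
d₁ = 0.0060 / 0.1400 = 0.0426 which rounds to 0.04
d₂ = d₁ − σ√T = 0.0426 − 0.1400 = -0.0974 which rounds to -0.10
exp(−rT) = exp(−0.019·0.25) = 0.9953
N(−d₂) = N(0.10) = 0.5398;  N(−d₁) = N(-0.04) = 0.4840
P = 234·0.9953·0.5398 − 232·0.4840 = 125.7195 − 112.2880 = 13.4315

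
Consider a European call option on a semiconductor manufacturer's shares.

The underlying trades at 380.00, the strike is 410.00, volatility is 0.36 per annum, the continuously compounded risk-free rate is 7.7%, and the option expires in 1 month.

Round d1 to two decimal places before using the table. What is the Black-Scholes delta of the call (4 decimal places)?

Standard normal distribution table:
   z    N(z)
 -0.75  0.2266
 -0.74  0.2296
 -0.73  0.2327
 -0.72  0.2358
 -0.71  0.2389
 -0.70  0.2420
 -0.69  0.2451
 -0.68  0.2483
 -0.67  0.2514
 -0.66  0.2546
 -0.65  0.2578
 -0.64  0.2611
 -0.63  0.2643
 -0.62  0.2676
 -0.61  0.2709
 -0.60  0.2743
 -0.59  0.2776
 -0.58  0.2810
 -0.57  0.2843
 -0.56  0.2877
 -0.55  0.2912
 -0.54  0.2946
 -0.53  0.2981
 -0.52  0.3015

σ√T = 0.36 × 0.2887 = 0.1039
d₁ = [ln(380/410) + (0.077 + 0.36²/2)·0.08333] / 0.1039 = [-0.0760 + 0.0118] / 0.1039 = -0.6175 ≈ -0.62
N(d₁) = N(-0.62) = 0.2676
Δ_call = N(d₁) = 0.2676

0.2676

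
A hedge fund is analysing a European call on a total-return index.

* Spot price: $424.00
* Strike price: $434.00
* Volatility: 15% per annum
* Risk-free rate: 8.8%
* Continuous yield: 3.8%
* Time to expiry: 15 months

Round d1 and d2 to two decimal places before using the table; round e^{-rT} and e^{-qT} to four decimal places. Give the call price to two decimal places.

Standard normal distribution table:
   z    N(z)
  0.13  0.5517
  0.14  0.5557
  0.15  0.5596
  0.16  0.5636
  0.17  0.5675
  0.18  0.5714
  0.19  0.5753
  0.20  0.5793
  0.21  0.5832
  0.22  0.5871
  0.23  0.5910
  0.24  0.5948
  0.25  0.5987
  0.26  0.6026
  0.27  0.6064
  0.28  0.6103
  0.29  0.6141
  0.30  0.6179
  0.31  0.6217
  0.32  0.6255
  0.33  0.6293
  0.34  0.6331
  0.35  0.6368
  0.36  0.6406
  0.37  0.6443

$35.35

σ√T = 0.15·√1.25 = 0.1677
ln(S/K) + (r − q + σ²/2)T = ln(424/434) + (0.088 − 0.038 + 0.15²/2)·1.25 = -0.0233 + 0.0766 = 0.0533
d₁ = 0.0533 / 0.1677 = 0.3175 which rounds to 0.32
d₂ = d₁ − σ√T = 0.3175 − 0.1677 = 0.1498 which rounds to 0.15
exp(−qT) = exp(−0.038·1.25) = 0.9536;  exp(−rT) = exp(−0.088·1.25) = 0.8958
N(d₁) = N(0.32) = 0.6255;  N(d₂) = N(0.15) = 0.5596
C = 424·0.9536·0.6255 − 434·0.8958·0.5596 = 252.9062 − 217.5597 = 35.3464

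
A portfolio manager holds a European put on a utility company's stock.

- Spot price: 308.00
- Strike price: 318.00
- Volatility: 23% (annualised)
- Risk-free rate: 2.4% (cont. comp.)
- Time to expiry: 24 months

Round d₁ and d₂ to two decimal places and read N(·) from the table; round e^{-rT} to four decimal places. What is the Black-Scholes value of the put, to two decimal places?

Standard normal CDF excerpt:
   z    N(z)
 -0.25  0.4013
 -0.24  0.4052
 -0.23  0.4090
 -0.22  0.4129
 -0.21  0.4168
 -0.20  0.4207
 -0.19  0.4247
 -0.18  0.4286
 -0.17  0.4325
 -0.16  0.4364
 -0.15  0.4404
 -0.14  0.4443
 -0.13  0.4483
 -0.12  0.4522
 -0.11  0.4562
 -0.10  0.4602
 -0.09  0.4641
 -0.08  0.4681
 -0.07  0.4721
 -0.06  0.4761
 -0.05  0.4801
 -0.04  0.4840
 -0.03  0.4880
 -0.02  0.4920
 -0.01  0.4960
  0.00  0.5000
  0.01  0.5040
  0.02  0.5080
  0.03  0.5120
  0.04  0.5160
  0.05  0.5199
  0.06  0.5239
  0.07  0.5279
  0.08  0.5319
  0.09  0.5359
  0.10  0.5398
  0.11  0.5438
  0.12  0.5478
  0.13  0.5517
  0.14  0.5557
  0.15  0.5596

T = 2;  σ√T = 0.3253
ln(S/K) + (r + σ²/2)T = ln(308/318) + (0.024 + 0.23²/2)·2 = -0.0320 + 0.1009 = 0.0689
d₁ = 0.0689 / 0.3253 = 0.2120 ⇒ 0.21
d₂ = d₁ − σ√T = 0.2120 − 0.3253 = -0.1133 ⇒ -0.11
e^(−rT) = e^(−0.024·2) = 0.9531
N(−d₂) = N(0.11) = 0.5438;  N(−d₁) = N(-0.21) = 0.4168
P = 318·0.9531·0.5438 − 308·0.4168 = 164.8181 − 128.3744 = 36.4437

36.44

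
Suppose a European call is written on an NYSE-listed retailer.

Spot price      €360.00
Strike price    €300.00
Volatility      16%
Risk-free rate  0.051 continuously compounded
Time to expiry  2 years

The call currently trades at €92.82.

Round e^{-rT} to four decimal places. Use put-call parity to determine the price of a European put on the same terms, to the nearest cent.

e^(−rT) = e^(−0.051·2) = 0.9030
Put-call parity: C − P = S − K·e^(−rT) = 360 − 300·0.9030 = 360 − 270.9000 = 89.1000
P = C − (C − P) = 92.82 − (89.1000) = 3.7200

€3.72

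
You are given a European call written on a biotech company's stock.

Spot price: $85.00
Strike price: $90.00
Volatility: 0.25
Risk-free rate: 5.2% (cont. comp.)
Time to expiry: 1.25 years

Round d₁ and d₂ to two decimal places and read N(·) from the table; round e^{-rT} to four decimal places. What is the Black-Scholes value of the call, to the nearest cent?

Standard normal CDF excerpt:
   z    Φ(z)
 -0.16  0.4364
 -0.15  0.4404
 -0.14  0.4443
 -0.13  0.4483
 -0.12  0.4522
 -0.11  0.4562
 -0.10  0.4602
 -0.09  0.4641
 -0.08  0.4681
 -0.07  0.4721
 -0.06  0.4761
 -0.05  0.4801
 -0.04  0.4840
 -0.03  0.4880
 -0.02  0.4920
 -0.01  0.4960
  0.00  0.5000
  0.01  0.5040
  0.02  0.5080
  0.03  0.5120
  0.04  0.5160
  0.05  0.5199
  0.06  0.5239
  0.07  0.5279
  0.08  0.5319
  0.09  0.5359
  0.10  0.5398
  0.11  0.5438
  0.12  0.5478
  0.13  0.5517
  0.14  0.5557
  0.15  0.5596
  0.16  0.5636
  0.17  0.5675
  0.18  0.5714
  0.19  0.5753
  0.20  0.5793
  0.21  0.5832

T = 1.25;  σ√T = 0.2795
ln(S/K) + (r + σ²/2)T = ln(85/90) + (0.052 + 0.25²/2)·1.25 = -0.0572 + 0.1041 = 0.0469
d₁ = 0.0469 / 0.2795 = 0.1678 → 0.17
d₂ = d₁ − σ√T = 0.1678 − 0.2795 = -0.1117 → -0.11
e^(−rT) = e^(−0.052·1.25) = 0.9371
N(d₁) = N(0.17) = 0.5675;  N(d₂) = N(-0.11) = 0.4562
C = 85·0.5675 − 90·0.9371·0.4562 = 48.2375 − 38.4755 = 9.7620

$9.76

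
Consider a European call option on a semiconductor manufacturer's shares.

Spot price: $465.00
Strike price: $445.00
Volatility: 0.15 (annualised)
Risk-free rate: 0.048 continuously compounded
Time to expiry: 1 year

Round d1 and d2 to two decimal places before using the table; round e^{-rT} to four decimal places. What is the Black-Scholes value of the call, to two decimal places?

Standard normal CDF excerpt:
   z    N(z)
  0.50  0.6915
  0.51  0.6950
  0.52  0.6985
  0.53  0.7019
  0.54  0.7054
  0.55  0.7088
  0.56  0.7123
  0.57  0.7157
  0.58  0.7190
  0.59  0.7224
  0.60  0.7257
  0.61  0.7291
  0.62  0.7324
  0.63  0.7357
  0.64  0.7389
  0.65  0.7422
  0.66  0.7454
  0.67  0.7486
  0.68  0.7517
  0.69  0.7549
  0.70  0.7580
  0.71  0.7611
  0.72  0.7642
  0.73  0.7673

$51.85

σ√T = 0.15 × 1.0000 = 0.1500
d₁ = [ln(465/445) + (0.048 + ½·0.15²)·1] / (σ√T) = (0.0440 + 0.0592) / 0.1500 = 0.6881 ⇒ 0.69
d₂ = 0.6881 − 0.1500 = 0.5381 ⇒ 0.54
e^(−rT) = e^(−0.048·1) = 0.9531
N(d₁) = N(0.69) = 0.7549;  N(d₂) = N(0.54) = 0.7054
C = 465·0.7549 − 445·0.9531·0.7054 = 351.0285 − 299.1809 = 51.8476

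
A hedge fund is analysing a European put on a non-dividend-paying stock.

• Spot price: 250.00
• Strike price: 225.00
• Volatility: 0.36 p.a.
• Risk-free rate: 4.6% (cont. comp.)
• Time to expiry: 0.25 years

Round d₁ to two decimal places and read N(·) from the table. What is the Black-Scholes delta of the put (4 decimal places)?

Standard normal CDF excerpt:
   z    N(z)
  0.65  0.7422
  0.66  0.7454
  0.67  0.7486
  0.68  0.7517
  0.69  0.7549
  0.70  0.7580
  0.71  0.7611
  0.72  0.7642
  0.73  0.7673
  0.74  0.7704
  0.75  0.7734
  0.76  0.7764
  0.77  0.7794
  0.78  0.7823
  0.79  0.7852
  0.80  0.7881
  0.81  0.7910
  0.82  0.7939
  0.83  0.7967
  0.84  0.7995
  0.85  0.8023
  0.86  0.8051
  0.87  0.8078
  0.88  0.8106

-0.2296

σ√T = 0.36 × 0.5000 = 0.1800
d₁ = [ln(250/225) + (0.046 + ½·0.36²)·0.25] / (σ√T) = (0.1054 + 0.0277) / 0.1800 = 0.7392 ⇒ 0.74
N(d₁) = N(0.74) = 0.7704
Δ_put = N(d₁) − 1 = 0.7704 − 1 = -0.2296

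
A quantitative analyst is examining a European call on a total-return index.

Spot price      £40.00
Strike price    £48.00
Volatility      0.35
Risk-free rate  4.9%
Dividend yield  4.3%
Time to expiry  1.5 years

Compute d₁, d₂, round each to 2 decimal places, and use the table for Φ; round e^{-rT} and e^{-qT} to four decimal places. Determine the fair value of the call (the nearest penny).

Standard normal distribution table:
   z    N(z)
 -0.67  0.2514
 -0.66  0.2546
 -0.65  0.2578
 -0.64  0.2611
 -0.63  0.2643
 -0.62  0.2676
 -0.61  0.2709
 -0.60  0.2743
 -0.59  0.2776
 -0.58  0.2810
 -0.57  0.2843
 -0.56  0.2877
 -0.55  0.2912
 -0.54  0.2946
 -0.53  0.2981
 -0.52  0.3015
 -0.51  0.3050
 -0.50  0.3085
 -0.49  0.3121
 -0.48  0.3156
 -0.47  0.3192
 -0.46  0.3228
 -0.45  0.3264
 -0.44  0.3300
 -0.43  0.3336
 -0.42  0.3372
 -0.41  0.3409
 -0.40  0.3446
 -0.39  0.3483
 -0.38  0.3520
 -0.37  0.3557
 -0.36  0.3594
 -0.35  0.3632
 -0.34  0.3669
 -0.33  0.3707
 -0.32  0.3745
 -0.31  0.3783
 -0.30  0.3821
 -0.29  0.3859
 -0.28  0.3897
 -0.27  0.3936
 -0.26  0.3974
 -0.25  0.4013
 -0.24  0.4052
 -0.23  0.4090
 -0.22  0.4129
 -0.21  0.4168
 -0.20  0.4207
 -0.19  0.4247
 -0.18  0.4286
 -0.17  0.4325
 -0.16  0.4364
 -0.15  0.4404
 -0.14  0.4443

£3.99

T = 1.5;  σ√T = 0.4287
d₁ = [ln(40/48) + (0.049 − 0.043 + 0.35²/2)·1.5] / 0.4287 = [-0.1823 + 0.1009] / 0.4287 = -0.1900 ⇒ -0.19
d₂ = d₁ − σ√T = -0.1900 − 0.4287 = -0.6187 ⇒ -0.62
exp(−qT) = exp(−0.043·1.5) = 0.9375;  exp(−rT) = exp(−0.049·1.5) = 0.9291
N(d₁) = N(-0.19) = 0.4247;  N(d₂) = N(-0.62) = 0.2676
C = 40·0.9375·0.4247 − 48·0.9291·0.2676 = 15.9263 − 11.9341 = 3.9921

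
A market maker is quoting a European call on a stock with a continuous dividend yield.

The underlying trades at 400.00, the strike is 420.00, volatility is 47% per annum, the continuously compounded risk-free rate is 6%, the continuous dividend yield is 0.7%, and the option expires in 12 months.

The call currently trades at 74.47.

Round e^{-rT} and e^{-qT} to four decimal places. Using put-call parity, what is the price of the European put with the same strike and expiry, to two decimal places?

72.83

exp(−qT) = exp(−0.007·1) = 0.9930;  exp(−rT) = exp(−0.06·1) = 0.9418
Put-call parity: C − P = S·e^(−qT) − K·e^(−rT) = 400·0.9930 − 420·0.9418 = 397.2000 − 395.5560 = 1.6440
P = C − (C − P) = 74.47 − (1.6440) = 72.8260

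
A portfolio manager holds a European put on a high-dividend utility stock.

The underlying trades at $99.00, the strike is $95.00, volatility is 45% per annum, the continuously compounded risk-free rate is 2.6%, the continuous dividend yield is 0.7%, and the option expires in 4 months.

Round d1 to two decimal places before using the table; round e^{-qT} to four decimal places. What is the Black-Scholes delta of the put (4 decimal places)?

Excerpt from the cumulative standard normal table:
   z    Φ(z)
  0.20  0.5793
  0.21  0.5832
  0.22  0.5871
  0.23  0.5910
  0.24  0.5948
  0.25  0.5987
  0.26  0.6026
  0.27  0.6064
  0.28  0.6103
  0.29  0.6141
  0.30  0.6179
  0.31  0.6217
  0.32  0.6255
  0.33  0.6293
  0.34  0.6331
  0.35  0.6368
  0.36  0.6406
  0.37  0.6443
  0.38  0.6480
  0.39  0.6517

T = 0.3333;  σ√T = 0.2598
d₁ = [ln(99/95) + (0.026 − 0.007 + 0.45²/2)·0.3333] / 0.2598 = [0.0412 + 0.0401] / 0.2598 = 0.3130 which rounds to 0.31
N(d₁) = N(0.31) = 0.6217
Δ_put = e^(−qT)·(N(d₁) − 1) = 0.9977·(0.6217 − 1) = -0.3774

-0.3774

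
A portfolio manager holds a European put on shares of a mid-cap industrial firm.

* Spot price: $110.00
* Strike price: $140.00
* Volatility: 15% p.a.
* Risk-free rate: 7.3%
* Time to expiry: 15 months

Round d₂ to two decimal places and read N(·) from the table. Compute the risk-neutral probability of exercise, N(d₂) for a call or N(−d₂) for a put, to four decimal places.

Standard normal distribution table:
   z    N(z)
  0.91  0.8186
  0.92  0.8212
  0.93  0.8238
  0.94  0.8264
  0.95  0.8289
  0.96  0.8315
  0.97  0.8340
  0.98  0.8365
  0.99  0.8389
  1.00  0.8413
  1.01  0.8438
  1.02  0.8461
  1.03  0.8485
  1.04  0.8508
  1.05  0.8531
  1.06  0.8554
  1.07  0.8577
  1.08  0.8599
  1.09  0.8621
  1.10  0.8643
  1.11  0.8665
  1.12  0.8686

σ√T = 0.15 × 1.1180 = 0.1677
ln(S/K) + (r + σ²/2)T = ln(110/140) + (0.073 + 0.15²/2)·1.25 = -0.2412 + 0.1053 = -0.1358
d₁ = -0.1358 / 0.1677 = -0.8101 which rounds to -0.81
d₂ = d₁ − σ√T = -0.8101 − 0.1677 = -0.9778 which rounds to -0.98
Risk-neutral Pr[S_T < K] = N(−d₂) = N(0.98) = 0.8365

0.8365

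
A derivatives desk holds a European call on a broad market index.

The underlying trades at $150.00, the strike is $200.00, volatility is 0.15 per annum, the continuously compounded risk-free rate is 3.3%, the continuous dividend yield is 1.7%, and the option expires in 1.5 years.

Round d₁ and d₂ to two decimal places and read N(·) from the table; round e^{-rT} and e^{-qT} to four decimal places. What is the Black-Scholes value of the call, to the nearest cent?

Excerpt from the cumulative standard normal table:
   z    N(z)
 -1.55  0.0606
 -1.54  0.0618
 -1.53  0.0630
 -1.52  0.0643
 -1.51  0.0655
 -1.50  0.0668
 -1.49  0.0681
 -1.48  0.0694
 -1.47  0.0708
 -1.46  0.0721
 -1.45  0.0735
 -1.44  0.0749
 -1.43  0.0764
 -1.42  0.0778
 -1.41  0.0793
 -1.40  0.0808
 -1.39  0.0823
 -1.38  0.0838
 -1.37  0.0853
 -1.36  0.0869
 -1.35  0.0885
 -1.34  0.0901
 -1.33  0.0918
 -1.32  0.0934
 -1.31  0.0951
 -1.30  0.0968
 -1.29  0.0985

σ√T = 0.15 × 1.2247 = 0.1837
ln(S/K) + (r − q + σ²/2)T = ln(150/200) + (0.033 − 0.017 + 0.15²/2)·1.5 = -0.2877 + 0.0409 = -0.2468
d₁ = -0.2468 / 0.1837 = -1.3434 ≈ -1.34
d₂ = d₁ − σ√T = -1.3434 − 0.1837 = -1.5272 ≈ -1.53
e^(−qT) = e^(−0.017·1.5) = 0.9748;  e^(−rT) = e^(−0.033·1.5) = 0.9517
C = 150·0.9748·N(-1.34) − 200·0.9517·N(-1.53) = 150·0.9748·0.0901 − 200·0.9517·0.0630 = 13.1744 − 11.9914 = 1.1830

$1.18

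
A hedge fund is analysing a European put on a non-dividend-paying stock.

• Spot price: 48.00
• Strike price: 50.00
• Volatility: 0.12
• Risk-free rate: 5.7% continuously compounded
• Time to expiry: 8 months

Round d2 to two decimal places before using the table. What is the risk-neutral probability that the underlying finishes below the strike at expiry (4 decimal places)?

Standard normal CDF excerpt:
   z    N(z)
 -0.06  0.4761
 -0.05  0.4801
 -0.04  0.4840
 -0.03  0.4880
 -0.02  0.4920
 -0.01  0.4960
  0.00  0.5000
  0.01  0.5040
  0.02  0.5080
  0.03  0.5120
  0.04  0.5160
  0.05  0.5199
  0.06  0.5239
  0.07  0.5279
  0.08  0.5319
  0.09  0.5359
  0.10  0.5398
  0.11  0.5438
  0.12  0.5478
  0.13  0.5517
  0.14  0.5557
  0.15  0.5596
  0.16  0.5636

0.5319

T = 0.6667;  σ√T = 0.0980
d₁ = [ln(48/50) + (0.057 + 0.12²/2)·0.6667] / 0.0980 = [-0.0408 + 0.0428] / 0.0980 = 0.0202 ⇒ 0.02
d₂ = d₁ − σ√T = 0.0202 − 0.0980 = -0.0778 ⇒ -0.08
Risk-neutral Pr[S_T < K] = N(−d₂) = N(0.08) = 0.5319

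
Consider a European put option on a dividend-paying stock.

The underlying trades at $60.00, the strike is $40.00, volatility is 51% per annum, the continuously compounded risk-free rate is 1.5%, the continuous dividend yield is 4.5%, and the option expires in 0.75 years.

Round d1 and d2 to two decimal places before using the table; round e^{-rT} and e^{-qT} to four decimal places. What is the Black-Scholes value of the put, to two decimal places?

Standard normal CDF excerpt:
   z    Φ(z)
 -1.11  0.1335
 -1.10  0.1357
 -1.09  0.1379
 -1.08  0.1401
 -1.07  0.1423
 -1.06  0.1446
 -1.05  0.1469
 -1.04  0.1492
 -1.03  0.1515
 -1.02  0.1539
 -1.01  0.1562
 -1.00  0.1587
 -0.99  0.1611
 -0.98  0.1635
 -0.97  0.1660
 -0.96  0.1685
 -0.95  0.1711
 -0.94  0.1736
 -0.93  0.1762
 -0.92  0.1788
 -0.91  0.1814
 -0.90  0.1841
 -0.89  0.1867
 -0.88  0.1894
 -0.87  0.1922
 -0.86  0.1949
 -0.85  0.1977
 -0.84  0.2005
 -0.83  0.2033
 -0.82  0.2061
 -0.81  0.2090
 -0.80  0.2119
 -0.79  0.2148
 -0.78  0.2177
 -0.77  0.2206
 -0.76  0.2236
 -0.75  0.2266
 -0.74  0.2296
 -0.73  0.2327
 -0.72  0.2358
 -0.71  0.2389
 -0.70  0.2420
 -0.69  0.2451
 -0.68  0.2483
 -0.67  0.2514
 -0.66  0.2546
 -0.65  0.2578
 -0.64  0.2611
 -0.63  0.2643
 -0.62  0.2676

$2.20

σ√T = 0.51 × 0.8660 = 0.4417
ln(S/K) + (r − q + σ²/2)T = ln(60/40) + (0.015 − 0.045 + 0.51²/2)·0.75 = 0.4055 + 0.0750 = 0.4805
d₁ = 0.4805 / 0.4417 = 1.0879 ≈ 1.09
d₂ = d₁ − σ√T = 1.0879 − 0.4417 = 0.6462 ≈ 0.65
exp(−qT) = exp(−0.045·0.75) = 0.9668;  exp(−rT) = exp(−0.015·0.75) = 0.9888
P = 40·0.9888·N(-0.65) − 60·0.9668·N(-1.09) = 40·0.9888·0.2578 − 60·0.9668·0.1379 = 10.1965 − 7.9993 = 2.1972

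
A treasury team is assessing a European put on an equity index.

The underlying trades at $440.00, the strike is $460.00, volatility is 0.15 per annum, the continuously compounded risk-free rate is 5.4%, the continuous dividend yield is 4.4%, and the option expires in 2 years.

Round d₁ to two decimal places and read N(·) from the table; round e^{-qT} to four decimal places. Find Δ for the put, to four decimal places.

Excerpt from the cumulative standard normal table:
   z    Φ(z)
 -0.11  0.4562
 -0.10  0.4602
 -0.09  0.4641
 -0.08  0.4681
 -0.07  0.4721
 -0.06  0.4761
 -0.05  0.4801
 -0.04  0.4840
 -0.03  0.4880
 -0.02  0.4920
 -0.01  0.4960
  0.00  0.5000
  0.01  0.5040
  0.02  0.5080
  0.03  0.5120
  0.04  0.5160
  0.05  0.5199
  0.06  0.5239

-0.4616

σ√T = 0.15 × 1.4142 = 0.2121
ln(S/K) + (r − q + σ²/2)T = ln(440/460) + (0.054 − 0.044 + 0.15²/2)·2 = -0.0445 + 0.0425 = -0.0020
d₁ = -0.0020 / 0.2121 = -0.0092 which rounds to -0.01
N(d₁) = N(-0.01) = 0.4960
Δ_put = e^(−qT)·(N(d₁) − 1) = 0.9158·(0.4960 − 1) = -0.4616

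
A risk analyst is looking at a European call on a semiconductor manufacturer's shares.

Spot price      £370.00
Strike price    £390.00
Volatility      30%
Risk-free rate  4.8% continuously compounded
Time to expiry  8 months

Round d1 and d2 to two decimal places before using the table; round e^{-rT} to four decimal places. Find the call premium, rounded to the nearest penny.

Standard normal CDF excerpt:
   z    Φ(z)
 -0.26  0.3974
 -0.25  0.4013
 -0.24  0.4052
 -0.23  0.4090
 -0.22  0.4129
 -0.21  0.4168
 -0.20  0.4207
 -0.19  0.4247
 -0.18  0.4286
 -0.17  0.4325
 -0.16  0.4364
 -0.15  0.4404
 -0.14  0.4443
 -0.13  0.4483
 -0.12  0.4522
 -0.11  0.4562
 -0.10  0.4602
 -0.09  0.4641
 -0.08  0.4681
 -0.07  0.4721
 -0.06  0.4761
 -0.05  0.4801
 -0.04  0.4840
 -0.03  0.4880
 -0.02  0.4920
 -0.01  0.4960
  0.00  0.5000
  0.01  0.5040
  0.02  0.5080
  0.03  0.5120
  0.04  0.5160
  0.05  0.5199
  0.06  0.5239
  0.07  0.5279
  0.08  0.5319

σ√T = 0.3·√0.6667 = 0.2449
d₁ = [ln(370/390) + (0.048 + 0.3²/2)·0.6667] / 0.2449 = [-0.0526 + 0.0620] / 0.2449 = 0.0382 → 0.04
d₂ = d₁ − σ√T = 0.0382 − 0.2449 = -0.2068 → -0.21
exp(−rT) = exp(−0.048·0.6667) = 0.9685
N(d₁) = N(0.04) = 0.5160;  N(d₂) = N(-0.21) = 0.4168
C = 370·0.5160 − 390·0.9685·0.4168 = 190.9200 − 157.4316 = 33.4884

£33.49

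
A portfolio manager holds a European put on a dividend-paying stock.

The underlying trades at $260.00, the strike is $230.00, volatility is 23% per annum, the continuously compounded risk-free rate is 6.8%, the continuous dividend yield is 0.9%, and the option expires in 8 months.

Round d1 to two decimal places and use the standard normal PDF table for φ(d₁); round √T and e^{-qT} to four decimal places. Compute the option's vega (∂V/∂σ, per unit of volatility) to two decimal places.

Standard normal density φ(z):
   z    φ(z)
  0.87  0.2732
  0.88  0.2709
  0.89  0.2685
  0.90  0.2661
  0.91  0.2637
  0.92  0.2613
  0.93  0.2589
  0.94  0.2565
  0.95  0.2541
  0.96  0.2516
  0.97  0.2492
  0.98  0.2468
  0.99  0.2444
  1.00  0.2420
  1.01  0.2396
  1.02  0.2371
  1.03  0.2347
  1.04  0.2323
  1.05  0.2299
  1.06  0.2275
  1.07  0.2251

T = 0.6667;  σ√T = 0.1878
d₁ = [ln(260/230) + (0.068 − 0.009 + 0.23²/2)·0.6667] / 0.1878 = [0.1226 + 0.0570] / 0.1878 = 0.9562 which rounds to 0.96
√T = √0.6667 = 0.8165
φ(d₁) = φ(0.96) = 0.2516
exp(−qT) = exp(−0.009·0.6667) = 0.9940
vega = S·exp(−qT)·φ(d₁)·√T = 260·0.9940·0.2516·0.8165 = 53.0917
(Vega is the same for a European call and put with the same parameters.)

53.09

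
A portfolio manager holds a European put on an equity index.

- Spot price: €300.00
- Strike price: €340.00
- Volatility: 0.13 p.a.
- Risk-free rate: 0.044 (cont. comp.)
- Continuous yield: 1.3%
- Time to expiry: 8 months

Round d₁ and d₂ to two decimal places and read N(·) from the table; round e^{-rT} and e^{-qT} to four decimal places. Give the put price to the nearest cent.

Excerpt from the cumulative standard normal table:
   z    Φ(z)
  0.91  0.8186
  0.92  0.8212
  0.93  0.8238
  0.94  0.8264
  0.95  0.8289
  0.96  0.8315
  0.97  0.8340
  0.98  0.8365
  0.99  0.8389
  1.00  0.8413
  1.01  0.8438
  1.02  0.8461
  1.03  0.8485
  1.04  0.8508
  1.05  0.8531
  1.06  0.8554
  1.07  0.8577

€35.90

σ√T = 0.13·√0.6667 = 0.1061
d₁ = [ln(300/340) + (0.044 − 0.013 + 0.13²/2)·0.6667] / 0.1061 = [-0.1252 + 0.0263] / 0.1061 = -0.9314 ⇒ -0.93
d₂ = d₁ − σ√T = -0.9314 − 0.1061 = -1.0375 ⇒ -1.04
exp(−qT) = exp(−0.013·0.6667) = 0.9914;  exp(−rT) = exp(−0.044·0.6667) = 0.9711
N(−d₂) = N(1.04) = 0.8508;  N(−d₁) = N(0.93) = 0.8238
P = 340·0.9711·0.8508 − 300·0.9914·0.8238 = 280.9120 − 245.0146 = 35.8974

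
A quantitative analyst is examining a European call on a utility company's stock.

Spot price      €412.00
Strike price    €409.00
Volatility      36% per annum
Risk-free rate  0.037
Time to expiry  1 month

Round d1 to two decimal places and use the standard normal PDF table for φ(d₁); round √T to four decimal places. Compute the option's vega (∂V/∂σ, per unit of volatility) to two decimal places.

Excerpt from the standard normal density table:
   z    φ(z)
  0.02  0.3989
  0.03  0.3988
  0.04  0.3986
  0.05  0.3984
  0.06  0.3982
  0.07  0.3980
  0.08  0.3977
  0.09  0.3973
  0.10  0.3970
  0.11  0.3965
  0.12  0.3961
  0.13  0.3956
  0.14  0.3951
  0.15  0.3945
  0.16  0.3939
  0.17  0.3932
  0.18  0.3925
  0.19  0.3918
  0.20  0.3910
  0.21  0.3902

σ√T = 0.36·√0.08333 = 0.1039
d₁ = [ln(412/409) + (0.037 + 0.36²/2)·0.08333] / 0.1039 = [0.0073 + 0.0085] / 0.1039 = 0.1520 → 0.15
√T = √0.08333 = 0.2887
φ(d₁) = φ(0.15) = 0.3945
vega = S·φ(d₁)·√T = 412·0.3945·0.2887 = 46.9236

46.92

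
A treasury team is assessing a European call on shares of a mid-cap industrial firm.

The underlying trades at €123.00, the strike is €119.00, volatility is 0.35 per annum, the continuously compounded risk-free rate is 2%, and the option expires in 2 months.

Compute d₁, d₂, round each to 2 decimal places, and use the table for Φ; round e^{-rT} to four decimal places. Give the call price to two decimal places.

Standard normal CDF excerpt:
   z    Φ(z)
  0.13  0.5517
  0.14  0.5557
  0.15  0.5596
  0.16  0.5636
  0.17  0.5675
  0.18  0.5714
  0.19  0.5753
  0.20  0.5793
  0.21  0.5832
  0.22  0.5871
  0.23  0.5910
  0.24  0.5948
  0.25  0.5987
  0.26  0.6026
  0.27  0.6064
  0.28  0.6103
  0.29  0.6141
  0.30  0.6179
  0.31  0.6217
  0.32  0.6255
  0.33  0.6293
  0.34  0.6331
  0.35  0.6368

€9.63

σ√T = 0.35 × 0.4082 = 0.1429
d₁ = [ln(123/119) + (0.02 + 0.35²/2)·0.1667] / 0.1429 = [0.0331 + 0.0135] / 0.1429 = 0.3261 ⇒ 0.33
d₂ = d₁ − σ√T = 0.3261 − 0.1429 = 0.1833 ⇒ 0.18
exp(−rT) = exp(−0.02·0.1667) = 0.9967
C = 123·N(0.33) − 119·0.9967·N(0.18) = 123·0.6293 − 119·0.9967·0.5714 = 77.4039 − 67.7722 = 9.6317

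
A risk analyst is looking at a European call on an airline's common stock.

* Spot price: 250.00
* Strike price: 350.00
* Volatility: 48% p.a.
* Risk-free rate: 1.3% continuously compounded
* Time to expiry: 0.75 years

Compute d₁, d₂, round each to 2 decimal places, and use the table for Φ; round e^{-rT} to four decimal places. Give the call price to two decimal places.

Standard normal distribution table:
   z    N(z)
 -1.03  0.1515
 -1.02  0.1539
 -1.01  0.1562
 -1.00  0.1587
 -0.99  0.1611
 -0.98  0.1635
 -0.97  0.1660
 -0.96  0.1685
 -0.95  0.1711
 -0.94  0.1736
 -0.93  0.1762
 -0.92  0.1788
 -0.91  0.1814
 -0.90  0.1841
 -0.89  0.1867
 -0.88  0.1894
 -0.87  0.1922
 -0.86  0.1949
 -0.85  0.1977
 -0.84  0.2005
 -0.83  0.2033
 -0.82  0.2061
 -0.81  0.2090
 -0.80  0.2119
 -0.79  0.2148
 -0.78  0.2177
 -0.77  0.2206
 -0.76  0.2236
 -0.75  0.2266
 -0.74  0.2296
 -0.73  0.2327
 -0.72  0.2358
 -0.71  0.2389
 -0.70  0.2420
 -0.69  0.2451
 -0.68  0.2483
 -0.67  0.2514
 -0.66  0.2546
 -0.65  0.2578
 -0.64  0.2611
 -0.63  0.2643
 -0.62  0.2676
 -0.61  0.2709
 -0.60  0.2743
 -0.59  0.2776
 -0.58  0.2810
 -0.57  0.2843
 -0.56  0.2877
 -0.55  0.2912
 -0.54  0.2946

14.41

T = 0.75;  σ√T = 0.4157
d₁ = [ln(250/350) + (0.013 + 0.48²/2)·0.75] / 0.4157 = [-0.3365 + 0.0962] / 0.4157 = -0.5781 which rounds to -0.58
d₂ = d₁ − σ√T = -0.5781 − 0.4157 = -0.9938 which rounds to -0.99
exp(−rT) = exp(−0.013·0.75) = 0.9903
N(d₁) = N(-0.58) = 0.2810;  N(d₂) = N(-0.99) = 0.1611
C = 250·0.2810 − 350·0.9903·0.1611 = 70.2500 − 55.8381 = 14.4119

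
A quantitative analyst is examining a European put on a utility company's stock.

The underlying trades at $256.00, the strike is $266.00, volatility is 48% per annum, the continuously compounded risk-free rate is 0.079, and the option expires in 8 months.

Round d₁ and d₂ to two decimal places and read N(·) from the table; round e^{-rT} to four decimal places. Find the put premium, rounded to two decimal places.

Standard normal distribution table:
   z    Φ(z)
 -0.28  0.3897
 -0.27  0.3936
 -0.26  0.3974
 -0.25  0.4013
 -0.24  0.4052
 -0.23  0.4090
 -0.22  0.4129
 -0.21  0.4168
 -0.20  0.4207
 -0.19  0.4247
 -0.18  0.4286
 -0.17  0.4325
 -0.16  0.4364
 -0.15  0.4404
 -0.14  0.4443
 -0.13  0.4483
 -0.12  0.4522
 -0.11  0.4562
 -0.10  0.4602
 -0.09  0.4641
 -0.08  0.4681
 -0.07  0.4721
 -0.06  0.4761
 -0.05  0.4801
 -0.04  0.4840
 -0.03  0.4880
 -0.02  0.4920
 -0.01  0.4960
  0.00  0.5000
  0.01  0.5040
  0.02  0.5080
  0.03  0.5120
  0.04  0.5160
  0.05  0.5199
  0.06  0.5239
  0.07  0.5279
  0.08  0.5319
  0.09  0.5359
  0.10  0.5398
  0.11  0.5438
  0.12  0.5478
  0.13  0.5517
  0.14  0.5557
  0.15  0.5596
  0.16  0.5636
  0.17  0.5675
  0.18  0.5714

σ√T = 0.48·√0.6667 = 0.3919
d₁ = [ln(256/266) + (0.079 + 0.48²/2)·0.6667] / 0.3919 = [-0.0383 + 0.1295] / 0.3919 = 0.2326 ⇒ 0.23
d₂ = d₁ − σ√T = 0.2326 − 0.3919 = -0.1594 ⇒ -0.16
exp(−rT) = exp(−0.079·0.6667) = 0.9487
N(−d₂) = N(0.16) = 0.5636;  N(−d₁) = N(-0.23) = 0.4090
P = 266·0.9487·0.5636 − 256·0.4090 = 142.2268 − 104.7040 = 37.5228

$37.52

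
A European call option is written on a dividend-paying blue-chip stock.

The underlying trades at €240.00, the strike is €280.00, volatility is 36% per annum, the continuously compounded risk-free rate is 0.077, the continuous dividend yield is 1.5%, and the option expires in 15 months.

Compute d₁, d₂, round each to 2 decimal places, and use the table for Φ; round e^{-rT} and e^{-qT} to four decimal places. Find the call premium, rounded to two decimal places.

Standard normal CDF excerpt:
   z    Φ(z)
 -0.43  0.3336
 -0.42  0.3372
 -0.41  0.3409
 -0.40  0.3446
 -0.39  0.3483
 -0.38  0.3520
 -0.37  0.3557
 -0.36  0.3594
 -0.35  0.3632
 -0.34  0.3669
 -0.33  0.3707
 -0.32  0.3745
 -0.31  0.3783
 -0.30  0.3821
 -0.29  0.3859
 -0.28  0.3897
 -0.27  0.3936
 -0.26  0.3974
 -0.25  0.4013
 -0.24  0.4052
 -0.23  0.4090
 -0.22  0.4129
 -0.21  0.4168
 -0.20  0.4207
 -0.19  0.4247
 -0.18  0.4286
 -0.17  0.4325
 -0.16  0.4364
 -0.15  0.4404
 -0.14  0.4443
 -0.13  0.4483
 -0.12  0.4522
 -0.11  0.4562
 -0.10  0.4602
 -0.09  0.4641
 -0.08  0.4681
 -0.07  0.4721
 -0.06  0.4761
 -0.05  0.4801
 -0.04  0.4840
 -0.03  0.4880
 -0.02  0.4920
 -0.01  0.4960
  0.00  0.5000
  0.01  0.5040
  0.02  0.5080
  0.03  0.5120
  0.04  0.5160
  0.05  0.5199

σ√T = 0.36·√1.25 = 0.4025
d₁ = [ln(240/280) + (0.077 − 0.015 + ½·0.36²)·1.25] / (σ√T) = (-0.1542 + 0.1585) / 0.4025 = 0.0108 → 0.01
d₂ = 0.0108 − 0.4025 = -0.3917 → -0.39
exp(−qT) = exp(−0.015·1.25) = 0.9814;  exp(−rT) = exp(−0.077·1.25) = 0.9082
N(d₁) = N(0.01) = 0.5040;  N(d₂) = N(-0.39) = 0.3483
C = 240·0.9814·0.5040 − 280·0.9082·0.3483 = 118.7101 − 88.5713 = 30.1388

€30.14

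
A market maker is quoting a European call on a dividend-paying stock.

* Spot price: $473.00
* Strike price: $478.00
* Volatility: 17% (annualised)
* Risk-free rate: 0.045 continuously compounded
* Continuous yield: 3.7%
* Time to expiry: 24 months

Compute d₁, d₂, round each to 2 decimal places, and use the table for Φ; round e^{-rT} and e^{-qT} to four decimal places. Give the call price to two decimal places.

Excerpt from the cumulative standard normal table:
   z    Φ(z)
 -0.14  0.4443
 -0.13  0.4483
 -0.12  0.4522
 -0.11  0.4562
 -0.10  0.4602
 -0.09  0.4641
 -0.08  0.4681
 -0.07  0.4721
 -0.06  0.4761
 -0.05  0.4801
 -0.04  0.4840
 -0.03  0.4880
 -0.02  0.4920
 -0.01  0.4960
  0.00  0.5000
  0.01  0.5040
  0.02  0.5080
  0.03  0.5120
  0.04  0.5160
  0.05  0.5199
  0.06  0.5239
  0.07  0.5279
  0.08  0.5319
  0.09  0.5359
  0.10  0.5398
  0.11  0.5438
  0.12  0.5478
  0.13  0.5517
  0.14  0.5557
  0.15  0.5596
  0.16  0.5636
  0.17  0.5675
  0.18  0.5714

$43.07

σ√T = 0.17·√2 = 0.2404
d₁ = [ln(473/478) + (0.045 − 0.037 + ½·0.17²)·2] / (σ√T) = (-0.0105 + 0.0449) / 0.2404 = 0.1430 ⇒ 0.14
d₂ = 0.1430 − 0.2404 = -0.0974 ⇒ -0.10
exp(−qT) = exp(−0.037·2) = 0.9287;  exp(−rT) = exp(−0.045·2) = 0.9139
N(d₁) = N(0.14) = 0.5557;  N(d₂) = N(-0.10) = 0.4602
C = 473·0.9287·0.5557 − 478·0.9139·0.4602 = 244.1052 − 201.0357 = 43.0695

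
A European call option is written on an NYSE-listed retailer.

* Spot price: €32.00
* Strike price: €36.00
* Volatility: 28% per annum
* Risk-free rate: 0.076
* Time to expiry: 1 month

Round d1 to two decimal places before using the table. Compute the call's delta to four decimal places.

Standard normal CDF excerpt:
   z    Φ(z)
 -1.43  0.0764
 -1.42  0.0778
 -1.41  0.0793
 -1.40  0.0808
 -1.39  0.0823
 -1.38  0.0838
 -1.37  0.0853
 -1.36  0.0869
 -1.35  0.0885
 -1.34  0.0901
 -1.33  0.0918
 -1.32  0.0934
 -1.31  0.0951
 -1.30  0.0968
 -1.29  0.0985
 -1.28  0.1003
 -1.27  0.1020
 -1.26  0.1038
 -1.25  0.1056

0.0901

σ√T = 0.28 × 0.2887 = 0.0808
d₁ = [ln(32/36) + (0.076 + ½·0.28²)·0.08333] / (σ√T) = (-0.1178 + 0.0096) / 0.0808 = -1.3384 which rounds to -1.34
N(d₁) = N(-1.34) = 0.0901
Δ_call = N(d₁) = 0.0901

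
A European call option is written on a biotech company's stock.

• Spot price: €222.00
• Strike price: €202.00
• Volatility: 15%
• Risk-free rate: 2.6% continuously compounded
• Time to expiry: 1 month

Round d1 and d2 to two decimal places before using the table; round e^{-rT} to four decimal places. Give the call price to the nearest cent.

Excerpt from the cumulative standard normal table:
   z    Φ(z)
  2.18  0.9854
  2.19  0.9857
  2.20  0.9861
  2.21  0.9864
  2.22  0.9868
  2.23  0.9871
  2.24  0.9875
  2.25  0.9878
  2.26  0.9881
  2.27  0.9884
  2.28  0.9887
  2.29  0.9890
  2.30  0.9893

€20.48

σ√T = 0.15 × 0.2887 = 0.0433
d₁ = [ln(222/202) + (0.026 + ½·0.15²)·0.08333] / (σ√T) = (0.0944 + 0.0031) / 0.0433 = 2.2520 ⇒ 2.25
d₂ = 2.2520 − 0.0433 = 2.2087 ⇒ 2.21
exp(−rT) = exp(−0.026·0.08333) = 0.9978
N(d₁) = N(2.25) = 0.9878;  N(d₂) = N(2.21) = 0.9864
C = 222·0.9878 − 202·0.9978·0.9864 = 219.2916 − 198.8144 = 20.4772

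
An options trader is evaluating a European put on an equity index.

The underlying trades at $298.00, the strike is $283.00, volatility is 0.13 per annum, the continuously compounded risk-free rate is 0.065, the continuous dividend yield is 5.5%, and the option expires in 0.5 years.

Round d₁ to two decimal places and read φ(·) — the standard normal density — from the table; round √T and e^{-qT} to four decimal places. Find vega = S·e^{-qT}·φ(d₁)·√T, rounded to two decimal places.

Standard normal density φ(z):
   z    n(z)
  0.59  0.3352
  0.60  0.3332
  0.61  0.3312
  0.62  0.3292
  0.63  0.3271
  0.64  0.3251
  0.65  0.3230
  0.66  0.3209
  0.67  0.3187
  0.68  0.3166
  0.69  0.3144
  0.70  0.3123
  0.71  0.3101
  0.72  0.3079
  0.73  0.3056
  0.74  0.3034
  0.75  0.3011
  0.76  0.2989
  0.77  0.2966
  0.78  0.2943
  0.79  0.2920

65.79

σ√T = 0.13 × 0.7071 = 0.0919
d₁ = [ln(298/283) + (0.065 − 0.055 + ½·0.13²)·0.5] / (σ√T) = (0.0516 + 0.0092) / 0.0919 = 0.6622 ⇒ 0.66
√T = √0.5 = 0.7071
φ(d₁) = φ(0.66) = 0.3209
e^(−qT) = e^(−0.055·0.5) = 0.9729
vega = S·e^(−qT)·φ(d₁)·√T = 298·0.9729·0.3209·0.7071 = 65.7862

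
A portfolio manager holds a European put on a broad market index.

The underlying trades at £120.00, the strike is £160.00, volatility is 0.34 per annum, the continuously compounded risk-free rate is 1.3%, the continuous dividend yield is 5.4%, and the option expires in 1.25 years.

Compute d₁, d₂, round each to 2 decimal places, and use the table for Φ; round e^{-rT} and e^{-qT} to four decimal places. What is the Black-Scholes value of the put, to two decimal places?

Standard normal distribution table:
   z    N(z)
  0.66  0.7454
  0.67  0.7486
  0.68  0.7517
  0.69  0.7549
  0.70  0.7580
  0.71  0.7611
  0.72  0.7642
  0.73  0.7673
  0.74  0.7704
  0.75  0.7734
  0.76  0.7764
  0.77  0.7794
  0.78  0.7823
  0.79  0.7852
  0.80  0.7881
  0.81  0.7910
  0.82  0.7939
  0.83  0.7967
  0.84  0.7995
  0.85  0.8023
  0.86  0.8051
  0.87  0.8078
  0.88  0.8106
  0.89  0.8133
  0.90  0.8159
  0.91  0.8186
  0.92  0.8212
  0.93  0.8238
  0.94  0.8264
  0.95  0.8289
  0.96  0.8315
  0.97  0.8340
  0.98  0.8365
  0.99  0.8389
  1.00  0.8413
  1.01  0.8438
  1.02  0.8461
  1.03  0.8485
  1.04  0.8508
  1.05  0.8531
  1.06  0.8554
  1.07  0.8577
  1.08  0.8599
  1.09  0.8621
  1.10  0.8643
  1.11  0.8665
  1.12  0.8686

σ√T = 0.34 × 1.1180 = 0.3801
d₁ = [ln(120/160) + (0.013 − 0.054 + 0.34²/2)·1.25] / 0.3801 = [-0.2877 + 0.0210] / 0.3801 = -0.7016 → -0.70
d₂ = d₁ − σ√T = -0.7016 − 0.3801 = -1.0817 → -1.08
e^(−qT) = e^(−0.054·1.25) = 0.9347;  e^(−rT) = e^(−0.013·1.25) = 0.9839
N(−d₂) = N(1.08) = 0.8599;  N(−d₁) = N(0.70) = 0.7580
P = 160·0.9839·0.8599 − 120·0.9347·0.7580 = 135.3689 − 85.0203 = 50.3486

£50.35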